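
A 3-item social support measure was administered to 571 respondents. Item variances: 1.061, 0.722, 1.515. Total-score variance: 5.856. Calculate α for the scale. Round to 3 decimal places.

Σσ²ᵢ = 1.061 + 0.722 + 1.515 = 3.298
α = (k/(k−1))·(1 − Σσ²ᵢ/σ²_total) = (3/2)·(1 − 3.298/5.856) = 0.655

α = 0.655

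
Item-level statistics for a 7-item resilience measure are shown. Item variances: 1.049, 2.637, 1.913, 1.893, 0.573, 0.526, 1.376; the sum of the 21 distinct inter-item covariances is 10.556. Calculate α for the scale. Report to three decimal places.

α = 0.793

sum of item variances = 1.049 + 2.637 + 1.913 + 1.893 + 0.573 + 0.526 + 1.376 = 9.967
Sum of distinct covariances = 10.556
Var(T) = sum of item variances + 2·Σcov = 9.967 + 2 × 10.556 = 31.079
α = (7/6)·(1 − 9.967/31.079) = 0.793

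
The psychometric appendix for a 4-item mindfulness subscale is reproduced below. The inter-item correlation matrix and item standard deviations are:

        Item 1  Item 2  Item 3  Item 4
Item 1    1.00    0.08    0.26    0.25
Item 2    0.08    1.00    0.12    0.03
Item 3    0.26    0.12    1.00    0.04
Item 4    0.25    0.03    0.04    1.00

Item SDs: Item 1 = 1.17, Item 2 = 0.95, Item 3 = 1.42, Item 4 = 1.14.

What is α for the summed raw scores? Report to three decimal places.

Σσ²ᵢ = 1.17² + 0.95² + 1.42² + 1.14² = 5.5874
Covariances σ_ij = r_ij · s_i · s_j:
  σ(Item 1,Item 2) = 0.08 × 1.17 × 0.95 = 0.0889
  σ(Item 1,Item 3) = 0.26 × 1.17 × 1.42 = 0.4320
  σ(Item 1,Item 4) = 0.25 × 1.17 × 1.14 = 0.3334
  σ(Item 2,Item 3) = 0.12 × 0.95 × 1.42 = 0.1619
  σ(Item 2,Item 4) = 0.03 × 0.95 × 1.14 = 0.0325
  σ(Item 3,Item 4) = 0.04 × 1.42 × 1.14 = 0.0648
σ²_T = Σσ²ᵢ + 2·Σσ_ij = 5.5874 + 2 × 1.1135 = 7.8144
α = (4/3)·(1 − 5.5874/7.8144) = 0.380

α = 0.380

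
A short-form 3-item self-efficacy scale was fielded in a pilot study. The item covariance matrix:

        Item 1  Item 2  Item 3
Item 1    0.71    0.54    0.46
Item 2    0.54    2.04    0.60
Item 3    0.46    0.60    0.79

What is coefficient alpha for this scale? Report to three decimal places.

Σσ²ᵢ = 0.71 + 2.04 + 0.79 = 3.54
Sum of the distinct covariances = 1.60
total variance = 3.54 + 2 × 1.60 = 6.74
α = (k/(k−1))·(1 − Σσ²ᵢ/total variance) = (3/2)·(1 − 3.54/6.74) = 0.712

coefficient alpha = 0.712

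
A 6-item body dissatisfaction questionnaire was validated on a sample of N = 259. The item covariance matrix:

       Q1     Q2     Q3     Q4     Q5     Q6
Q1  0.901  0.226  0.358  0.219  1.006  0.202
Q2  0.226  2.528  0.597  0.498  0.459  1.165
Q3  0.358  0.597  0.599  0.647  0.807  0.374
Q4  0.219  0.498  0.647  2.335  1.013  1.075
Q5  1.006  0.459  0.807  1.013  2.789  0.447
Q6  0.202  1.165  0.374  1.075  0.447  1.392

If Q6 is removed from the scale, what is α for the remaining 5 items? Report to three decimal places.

α = 0.700

Remaining items: Q1, Q2, Q3, Q4, Q5 (k = 5).
Σσᵢ² = 0.901 + 2.528 + 0.599 + 2.335 + 2.789 = 9.152
σ²_total = 9.152 + 2 × 5.830 = 20.812
α (item deleted) = (5/4)·(1 − 9.152/20.812) = 0.700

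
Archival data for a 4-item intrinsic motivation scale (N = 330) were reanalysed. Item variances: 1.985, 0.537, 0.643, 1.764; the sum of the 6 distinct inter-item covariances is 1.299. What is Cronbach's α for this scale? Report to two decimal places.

α = 0.46

sum of item variances = 1.985 + 0.537 + 0.643 + 1.764 = 4.929
Sum of distinct covariances = 1.299
total variance = sum of item variances + 2·Σcov = 4.929 + 2 × 1.299 = 7.527
α = (4/3)·(1 − 4.929/7.527) = 0.46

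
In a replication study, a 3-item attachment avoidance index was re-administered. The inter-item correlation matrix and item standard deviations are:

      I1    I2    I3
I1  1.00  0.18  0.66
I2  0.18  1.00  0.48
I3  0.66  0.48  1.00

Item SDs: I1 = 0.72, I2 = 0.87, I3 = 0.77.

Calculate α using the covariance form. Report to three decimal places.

α = 0.692

Σσ²ᵢ = 0.72² + 0.87² + 0.77² = 1.8682
Covariances σ_ij = r_ij · s_i · s_j:
  σ(I1,I2) = 0.18 × 0.72 × 0.87 = 0.1128
  σ(I1,I3) = 0.66 × 0.72 × 0.77 = 0.3659
  σ(I2,I3) = 0.48 × 0.87 × 0.77 = 0.3216
σ²_T = Σσ²ᵢ + 2·Σσ_ij = 1.8682 + 2 × 0.8003 = 3.4688
α = (3/2)·(1 − 1.8682/3.4688) = 0.692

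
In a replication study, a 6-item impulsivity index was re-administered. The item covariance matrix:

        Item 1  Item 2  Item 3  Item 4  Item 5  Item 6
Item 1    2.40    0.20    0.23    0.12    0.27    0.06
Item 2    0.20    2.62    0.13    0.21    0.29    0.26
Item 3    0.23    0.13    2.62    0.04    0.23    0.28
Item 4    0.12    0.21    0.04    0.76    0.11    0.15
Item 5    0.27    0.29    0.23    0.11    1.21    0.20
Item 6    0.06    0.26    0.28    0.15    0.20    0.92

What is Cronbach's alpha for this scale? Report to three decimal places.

Σσ²ᵢ = 2.40 + 2.62 + 2.62 + 0.76 + 1.21 + 0.92 = 10.53
Sum of the distinct covariances = 2.78
σ²_total = 10.53 + 2 × 2.78 = 16.09
α = (k/(k−1))·(1 − Σσ²ᵢ/σ²_total) = (6/5)·(1 − 10.53/16.09) = 0.415

Cronbach's alpha = 0.415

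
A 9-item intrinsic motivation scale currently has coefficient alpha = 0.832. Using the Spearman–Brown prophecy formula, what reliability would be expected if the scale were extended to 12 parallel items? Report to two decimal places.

predicted reliability = 0.87

Length factor m = 12/9 = 1.3333
α' = m·α / (1 + (m−1)·α)
   = 12/9 × 0.832 / (1 + (12/9 − 1) × 0.832)
   = 1.1093 / 1.2773 = 0.87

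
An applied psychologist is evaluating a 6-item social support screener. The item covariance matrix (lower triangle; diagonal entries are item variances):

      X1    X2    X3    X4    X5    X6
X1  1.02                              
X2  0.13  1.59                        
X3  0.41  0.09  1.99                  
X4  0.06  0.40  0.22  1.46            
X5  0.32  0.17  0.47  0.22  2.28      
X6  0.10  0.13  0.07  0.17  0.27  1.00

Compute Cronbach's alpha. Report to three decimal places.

α = 0.491

Σσ²ᵢ = 1.02 + 1.59 + 1.99 + 1.46 + 2.28 + 1.00 = 9.34
Sum of off-diagonal covariances = 3.23
Var(T) = 9.34 + 2 × 3.23 = 15.80
α = (k/(k−1))·(1 − Σσ²ᵢ/Var(T)) = (6/5)·(1 − 9.34/15.80) = 0.491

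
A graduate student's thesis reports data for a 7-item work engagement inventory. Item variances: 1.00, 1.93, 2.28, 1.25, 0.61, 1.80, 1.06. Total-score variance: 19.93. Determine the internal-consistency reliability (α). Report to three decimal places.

α = 0.585

Σσ²ᵢ = 1.00 + 1.93 + 2.28 + 1.25 + 0.61 + 1.80 + 1.06 = 9.93
α = (k/(k−1))·(1 − Σσ²ᵢ/σ²_T) = (7/6)·(1 − 9.93/19.93) = 0.585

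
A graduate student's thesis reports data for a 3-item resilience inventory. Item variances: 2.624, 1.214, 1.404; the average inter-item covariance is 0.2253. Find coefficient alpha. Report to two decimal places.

Σσ²ᵢ = 2.624 + 1.214 + 1.404 = 5.242
Sum of the 3 distinct covariances = 3 × 0.2253 = 0.6759
total variance = Σσ²ᵢ + 2·Σcov = 5.242 + 2 × 0.6759 = 6.5938
α = (3/2)·(1 − 5.242/6.5938) = 0.31

α = 0.31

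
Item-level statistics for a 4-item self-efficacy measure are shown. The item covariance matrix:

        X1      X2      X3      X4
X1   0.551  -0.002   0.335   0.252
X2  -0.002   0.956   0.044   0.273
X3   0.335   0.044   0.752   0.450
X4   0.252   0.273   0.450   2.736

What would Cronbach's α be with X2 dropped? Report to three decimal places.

α = 0.509

Remaining items: X1, X3, X4 (k = 3).
Σσᵢ² = 0.551 + 0.752 + 2.736 = 4.039
Var(T) = 4.039 + 2 × 1.037 = 6.113
α (item deleted) = (3/2)·(1 − 4.039/6.113) = 0.509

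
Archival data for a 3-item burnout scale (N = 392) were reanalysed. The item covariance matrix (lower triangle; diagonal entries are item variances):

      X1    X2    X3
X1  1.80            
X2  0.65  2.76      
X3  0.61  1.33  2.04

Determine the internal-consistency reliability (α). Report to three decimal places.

Σσ²ᵢ = 1.80 + 2.76 + 2.04 = 6.60
Σ_{i<j} σ_ij = 2.59
Var(T) = 6.60 + 2 × 2.59 = 11.78
α = (k/(k−1))·(1 − Σσ²ᵢ/Var(T)) = (3/2)·(1 − 6.60/11.78) = 0.660

α = 0.660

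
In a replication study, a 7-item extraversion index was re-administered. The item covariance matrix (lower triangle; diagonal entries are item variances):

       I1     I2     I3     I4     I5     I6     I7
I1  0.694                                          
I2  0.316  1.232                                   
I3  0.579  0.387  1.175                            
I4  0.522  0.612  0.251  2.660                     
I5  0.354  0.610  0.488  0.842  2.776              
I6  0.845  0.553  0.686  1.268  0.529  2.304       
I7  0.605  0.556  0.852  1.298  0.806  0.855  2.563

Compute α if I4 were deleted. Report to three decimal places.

Remaining items: I1, I2, I3, I5, I6, I7 (k = 6).
Σσ²ᵢ = 0.694 + 1.232 + 1.175 + 2.776 + 2.304 + 2.563 = 10.744
Var(T) = 10.744 + 2 × 9.021 = 28.786
α (item deleted) = (6/5)·(1 − 10.744/28.786) = 0.752

α = 0.752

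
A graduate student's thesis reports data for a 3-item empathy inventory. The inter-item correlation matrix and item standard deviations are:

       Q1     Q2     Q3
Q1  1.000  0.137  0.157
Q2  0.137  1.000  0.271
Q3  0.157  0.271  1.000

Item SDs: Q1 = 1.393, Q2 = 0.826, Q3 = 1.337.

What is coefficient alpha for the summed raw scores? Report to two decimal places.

Σσ²ᵢ = 1.393² + 0.826² + 1.337² = 4.4103
Covariances σ_ij = r_ij · s_i · s_j:
  σ(Q1,Q2) = 0.137 × 1.393 × 0.826 = 0.1576
  σ(Q1,Q3) = 0.157 × 1.393 × 1.337 = 0.2924
  σ(Q2,Q3) = 0.271 × 0.826 × 1.337 = 0.2993
σ²_T = Σσ²ᵢ + 2·Σσ_ij = 4.4103 + 2 × 0.7493 = 5.9089
α = (3/2)·(1 − 4.4103/5.9089) = 0.38

α = 0.38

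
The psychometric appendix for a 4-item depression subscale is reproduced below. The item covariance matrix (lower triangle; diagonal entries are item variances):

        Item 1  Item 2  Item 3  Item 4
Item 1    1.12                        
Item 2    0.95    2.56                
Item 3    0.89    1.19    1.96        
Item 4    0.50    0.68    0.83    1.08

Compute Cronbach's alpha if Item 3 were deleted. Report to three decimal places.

Cronbach's alpha = 0.708

Remaining items: Item 1, Item 2, Item 4 (k = 3).
ΣVar(i) = 1.12 + 2.56 + 1.08 = 4.76
σ²_total = 4.76 + 2 × 2.13 = 9.02
α (item deleted) = (3/2)·(1 − 4.76/9.02) = 0.708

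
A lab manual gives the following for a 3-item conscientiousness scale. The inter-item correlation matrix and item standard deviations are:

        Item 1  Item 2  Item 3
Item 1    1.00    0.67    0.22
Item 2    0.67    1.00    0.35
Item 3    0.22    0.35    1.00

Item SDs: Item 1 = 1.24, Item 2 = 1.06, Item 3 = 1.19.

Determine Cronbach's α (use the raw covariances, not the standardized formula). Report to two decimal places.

Σσ²ᵢ = 1.24² + 1.06² + 1.19² = 4.0773
Covariances σ_ij = r_ij · s_i · s_j:
  σ(Item 1,Item 2) = 0.67 × 1.24 × 1.06 = 0.8806
  σ(Item 1,Item 3) = 0.22 × 1.24 × 1.19 = 0.3246
  σ(Item 2,Item 3) = 0.35 × 1.06 × 1.19 = 0.4415
σ²_T = Σσ²ᵢ + 2·Σσ_ij = 4.0773 + 2 × 1.6467 = 7.3707
α = (3/2)·(1 − 4.0773/7.3707) = 0.67

Cronbach's α = 0.67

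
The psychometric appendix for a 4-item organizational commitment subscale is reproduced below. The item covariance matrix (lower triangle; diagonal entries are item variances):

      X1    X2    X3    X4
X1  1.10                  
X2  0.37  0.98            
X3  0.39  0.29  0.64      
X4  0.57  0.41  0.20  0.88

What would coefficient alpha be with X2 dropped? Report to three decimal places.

coefficient alpha = 0.704

Remaining items: X1, X3, X4 (k = 3).
sum of item variances = 1.10 + 0.64 + 0.88 = 2.62
Var(T) = 2.62 + 2 × 1.16 = 4.94
α (item deleted) = (3/2)·(1 − 2.62/4.94) = 0.704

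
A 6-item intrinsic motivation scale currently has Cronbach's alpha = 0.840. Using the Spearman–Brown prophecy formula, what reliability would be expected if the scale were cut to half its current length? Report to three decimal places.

Length factor m = 1/2
α' = m·α / (1 − (1−m)·α)
   = 1/2 × 0.840 / (1 − (1 − 1/2) × 0.840)
   = 0.4200 / 0.5800 = 0.724

predicted reliability = 0.724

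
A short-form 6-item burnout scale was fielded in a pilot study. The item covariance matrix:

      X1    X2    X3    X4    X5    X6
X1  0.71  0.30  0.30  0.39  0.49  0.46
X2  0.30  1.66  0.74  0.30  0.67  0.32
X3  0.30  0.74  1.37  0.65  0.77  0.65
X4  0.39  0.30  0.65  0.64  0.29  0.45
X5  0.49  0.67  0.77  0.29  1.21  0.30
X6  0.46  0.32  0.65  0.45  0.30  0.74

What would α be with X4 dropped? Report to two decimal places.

Remaining items: X1, X2, X3, X5, X6 (k = 5).
Σσᵢ² = 0.71 + 1.66 + 1.37 + 1.21 + 0.74 = 5.69
σ²_total = 5.69 + 2 × 5.00 = 15.69
α (item deleted) = (5/4)·(1 − 5.69/15.69) = 0.80

α = 0.80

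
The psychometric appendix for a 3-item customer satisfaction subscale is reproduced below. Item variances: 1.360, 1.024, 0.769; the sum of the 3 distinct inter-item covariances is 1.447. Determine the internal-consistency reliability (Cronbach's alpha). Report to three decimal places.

sum of item variances = 1.360 + 1.024 + 0.769 = 3.153
Sum of distinct covariances = 1.447
σ²_total = sum of item variances + 2·Σcov = 3.153 + 2 × 1.447 = 6.047
α = (3/2)·(1 − 3.153/6.047) = 0.718

Cronbach's alpha = 0.718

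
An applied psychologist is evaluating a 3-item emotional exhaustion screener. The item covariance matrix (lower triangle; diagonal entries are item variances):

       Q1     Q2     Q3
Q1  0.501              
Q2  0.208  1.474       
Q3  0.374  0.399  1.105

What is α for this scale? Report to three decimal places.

α = 0.584

Σσᵢ² = 0.501 + 1.474 + 1.105 = 3.080
Σ_{i<j} σ_ij = 0.981
Var(T) = 3.080 + 2 × 0.981 = 5.042
α = (k/(k−1))·(1 − Σσᵢ²/Var(T)) = (3/2)·(1 − 3.080/5.042) = 0.584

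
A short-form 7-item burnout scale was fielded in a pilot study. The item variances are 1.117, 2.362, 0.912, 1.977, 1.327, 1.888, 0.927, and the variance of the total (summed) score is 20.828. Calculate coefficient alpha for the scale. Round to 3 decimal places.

ΣVar(i) = 1.117 + 2.362 + 0.912 + 1.977 + 1.327 + 1.888 + 0.927 = 10.510
α = (k/(k−1))·(1 − ΣVar(i)/σ²_total) = (7/6)·(1 − 10.510/20.828) = 0.578

α = 0.578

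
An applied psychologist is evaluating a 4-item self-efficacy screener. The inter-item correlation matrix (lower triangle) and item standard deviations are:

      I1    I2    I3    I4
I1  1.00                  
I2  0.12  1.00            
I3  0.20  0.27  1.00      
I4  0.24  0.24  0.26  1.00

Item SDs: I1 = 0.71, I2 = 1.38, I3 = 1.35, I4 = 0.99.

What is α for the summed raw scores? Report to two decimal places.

Σσ²ᵢ = 0.71² + 1.38² + 1.35² + 0.99² = 5.2111
Covariances σ_ij = r_ij · s_i · s_j:
  σ(I1,I2) = 0.12 × 0.71 × 1.38 = 0.1176
  σ(I1,I3) = 0.20 × 0.71 × 1.35 = 0.1917
  σ(I1,I4) = 0.24 × 0.71 × 0.99 = 0.1687
  σ(I2,I3) = 0.27 × 1.38 × 1.35 = 0.5030
  σ(I2,I4) = 0.24 × 1.38 × 0.99 = 0.3279
  σ(I3,I4) = 0.26 × 1.35 × 0.99 = 0.3475
σ²_T = Σσ²ᵢ + 2·Σσ_ij = 5.2111 + 2 × 1.6564 = 8.5239
α = (4/3)·(1 − 5.2111/8.5239) = 0.52

α = 0.52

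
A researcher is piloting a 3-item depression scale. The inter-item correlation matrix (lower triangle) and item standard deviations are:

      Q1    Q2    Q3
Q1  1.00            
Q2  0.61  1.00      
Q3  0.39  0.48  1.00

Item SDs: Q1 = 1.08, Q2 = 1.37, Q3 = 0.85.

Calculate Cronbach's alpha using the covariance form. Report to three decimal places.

Σσ²ᵢ = 1.08² + 1.37² + 0.85² = 3.7658
Covariances σ_ij = r_ij · s_i · s_j:
  σ(Q1,Q2) = 0.61 × 1.08 × 1.37 = 0.9026
  σ(Q1,Q3) = 0.39 × 1.08 × 0.85 = 0.3580
  σ(Q2,Q3) = 0.48 × 1.37 × 0.85 = 0.5590
σ²_T = Σσ²ᵢ + 2·Σσ_ij = 3.7658 + 2 × 1.8196 = 7.4050
α = (3/2)·(1 − 3.7658/7.4050) = 0.737

α = 0.737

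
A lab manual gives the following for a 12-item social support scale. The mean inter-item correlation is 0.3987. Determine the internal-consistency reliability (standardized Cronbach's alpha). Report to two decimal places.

α = 0.89

Standardized α = k·r̄ / (1 + (k−1)·r̄) = 12 × 0.3987 / (1 + 11 × 0.3987)
  = 4.7844 / 5.3857 = 0.89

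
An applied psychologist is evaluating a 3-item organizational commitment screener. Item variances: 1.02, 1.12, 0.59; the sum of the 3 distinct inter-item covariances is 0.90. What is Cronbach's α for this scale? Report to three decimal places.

sum of item variances = 1.02 + 1.12 + 0.59 = 2.73
Sum of distinct covariances = 0.90
total variance = sum of item variances + 2·Σcov = 2.73 + 2 × 0.90 = 4.53
α = (3/2)·(1 − 2.73/4.53) = 0.596

α = 0.596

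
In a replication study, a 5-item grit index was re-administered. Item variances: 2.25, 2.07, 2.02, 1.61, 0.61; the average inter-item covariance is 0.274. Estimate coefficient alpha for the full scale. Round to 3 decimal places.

Σσ²ᵢ = 2.25 + 2.07 + 2.02 + 1.61 + 0.61 = 8.56
Sum of the 10 distinct covariances = 10 × 0.274 = 2.740
Var(T) = Σσ²ᵢ + 2·Σcov = 8.56 + 2 × 2.740 = 14.040
α = (5/4)·(1 − 8.56/14.040) = 0.488

α = 0.488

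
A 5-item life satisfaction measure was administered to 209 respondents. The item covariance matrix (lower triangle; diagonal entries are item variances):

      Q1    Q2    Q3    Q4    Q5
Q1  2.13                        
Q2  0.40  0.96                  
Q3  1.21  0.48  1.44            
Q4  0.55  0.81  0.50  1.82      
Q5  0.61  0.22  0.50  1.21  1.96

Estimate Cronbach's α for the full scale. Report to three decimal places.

Cronbach's α = 0.762

sum of item variances = 2.13 + 0.96 + 1.44 + 1.82 + 1.96 = 8.31
Sum of the distinct covariances = 6.49
total variance = 8.31 + 2 × 6.49 = 21.29
α = (k/(k−1))·(1 − sum of item variances/total variance) = (5/4)·(1 − 8.31/21.29) = 0.762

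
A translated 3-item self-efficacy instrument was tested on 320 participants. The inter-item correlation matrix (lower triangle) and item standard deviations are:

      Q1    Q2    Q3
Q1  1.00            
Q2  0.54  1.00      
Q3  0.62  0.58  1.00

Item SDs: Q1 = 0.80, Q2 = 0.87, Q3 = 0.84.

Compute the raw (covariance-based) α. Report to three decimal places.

Σσ²ᵢ = 0.80² + 0.87² + 0.84² = 2.1025
Covariances σ_ij = r_ij · s_i · s_j:
  σ(Q1,Q2) = 0.54 × 0.80 × 0.87 = 0.3758
  σ(Q1,Q3) = 0.62 × 0.80 × 0.84 = 0.4166
  σ(Q2,Q3) = 0.58 × 0.87 × 0.84 = 0.4239
σ²_T = Σσ²ᵢ + 2·Σσ_ij = 2.1025 + 2 × 1.2163 = 4.5351
α = (3/2)·(1 − 2.1025/4.5351) = 0.805

α = 0.805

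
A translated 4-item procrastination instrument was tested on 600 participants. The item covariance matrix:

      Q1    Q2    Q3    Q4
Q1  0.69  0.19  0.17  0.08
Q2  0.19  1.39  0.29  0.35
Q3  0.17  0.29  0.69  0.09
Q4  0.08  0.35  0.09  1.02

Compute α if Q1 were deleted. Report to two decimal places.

Remaining items: Q2, Q3, Q4 (k = 3).
ΣVar(i) = 1.39 + 0.69 + 1.02 = 3.10
σ²_T = 3.10 + 2 × 0.73 = 4.56
α (item deleted) = (3/2)·(1 − 3.10/4.56) = 0.48

α = 0.48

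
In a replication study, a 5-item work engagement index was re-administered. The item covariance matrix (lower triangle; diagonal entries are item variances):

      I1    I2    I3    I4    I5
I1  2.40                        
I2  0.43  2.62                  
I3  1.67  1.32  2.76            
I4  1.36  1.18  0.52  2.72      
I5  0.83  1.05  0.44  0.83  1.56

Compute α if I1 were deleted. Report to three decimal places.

α = 0.700

Remaining items: I2, I3, I4, I5 (k = 4).
sum of item variances = 2.62 + 2.76 + 2.72 + 1.56 = 9.66
σ²_T = 9.66 + 2 × 5.34 = 20.34
α (item deleted) = (4/3)·(1 − 9.66/20.34) = 0.700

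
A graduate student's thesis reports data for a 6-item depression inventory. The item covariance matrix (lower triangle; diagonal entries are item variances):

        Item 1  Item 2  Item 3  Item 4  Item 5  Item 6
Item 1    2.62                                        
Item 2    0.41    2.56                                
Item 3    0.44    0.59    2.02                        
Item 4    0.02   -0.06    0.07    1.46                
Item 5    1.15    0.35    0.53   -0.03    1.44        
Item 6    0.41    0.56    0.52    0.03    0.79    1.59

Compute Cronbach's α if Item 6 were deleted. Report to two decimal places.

Remaining items: Item 1, Item 2, Item 3, Item 4, Item 5 (k = 5).
ΣVar(i) = 2.62 + 2.56 + 2.02 + 1.46 + 1.44 = 10.10
σ²_total = 10.10 + 2 × 3.47 = 17.04
α (item deleted) = (5/4)·(1 − 10.10/17.04) = 0.51

α = 0.51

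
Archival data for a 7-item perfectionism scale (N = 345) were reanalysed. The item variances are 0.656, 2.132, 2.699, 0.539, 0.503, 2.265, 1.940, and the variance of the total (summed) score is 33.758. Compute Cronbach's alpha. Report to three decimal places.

Cronbach's alpha = 0.796

Σσ²ᵢ = 0.656 + 2.132 + 2.699 + 0.539 + 0.503 + 2.265 + 1.940 = 10.734
α = (k/(k−1))·(1 − Σσ²ᵢ/total variance) = (7/6)·(1 − 10.734/33.758) = 0.796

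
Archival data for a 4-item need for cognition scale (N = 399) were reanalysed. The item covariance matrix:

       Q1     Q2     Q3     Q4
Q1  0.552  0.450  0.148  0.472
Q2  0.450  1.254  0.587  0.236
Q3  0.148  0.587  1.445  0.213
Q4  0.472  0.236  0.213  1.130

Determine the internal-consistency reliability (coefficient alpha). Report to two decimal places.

ΣVar(i) = 0.552 + 1.254 + 1.445 + 1.130 = 4.381
Sum of the distinct covariances = 2.106
Var(T) = 4.381 + 2 × 2.106 = 8.593
α = (k/(k−1))·(1 − ΣVar(i)/Var(T)) = (4/3)·(1 − 4.381/8.593) = 0.65

α = 0.65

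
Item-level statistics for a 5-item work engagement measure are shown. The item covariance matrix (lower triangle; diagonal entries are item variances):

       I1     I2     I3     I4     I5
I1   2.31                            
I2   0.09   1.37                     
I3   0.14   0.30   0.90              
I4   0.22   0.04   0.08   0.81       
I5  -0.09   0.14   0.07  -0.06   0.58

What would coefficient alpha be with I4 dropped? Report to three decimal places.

Remaining items: I1, I2, I3, I5 (k = 4).
ΣVar(i) = 2.31 + 1.37 + 0.90 + 0.58 = 5.16
σ²_T = 5.16 + 2 × 0.65 = 6.46
α (item deleted) = (4/3)·(1 − 5.16/6.46) = 0.268

coefficient alpha = 0.268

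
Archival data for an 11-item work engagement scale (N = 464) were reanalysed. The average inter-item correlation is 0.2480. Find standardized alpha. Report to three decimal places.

standardized alpha = 0.784

Standardized α = k·r̄ / (1 + (k−1)·r̄) = 11 × 0.2480 / (1 + 10 × 0.2480)
  = 2.7280 / 3.4800 = 0.784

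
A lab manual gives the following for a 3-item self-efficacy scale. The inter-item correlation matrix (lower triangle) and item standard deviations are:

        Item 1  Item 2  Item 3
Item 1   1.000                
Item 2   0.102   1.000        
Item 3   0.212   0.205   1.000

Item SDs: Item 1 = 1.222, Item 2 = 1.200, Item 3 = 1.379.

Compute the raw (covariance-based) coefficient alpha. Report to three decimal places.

Σσ²ᵢ = 1.222² + 1.200² + 1.379² = 4.8349
Covariances σ_ij = r_ij · s_i · s_j:
  σ(Item 1,Item 2) = 0.102 × 1.222 × 1.200 = 0.1496
  σ(Item 1,Item 3) = 0.212 × 1.222 × 1.379 = 0.3572
  σ(Item 2,Item 3) = 0.205 × 1.200 × 1.379 = 0.3392
σ²_T = Σσ²ᵢ + 2·Σσ_ij = 4.8349 + 2 × 0.8460 = 6.5269
α = (3/2)·(1 − 4.8349/6.5269) = 0.389

coefficient alpha = 0.389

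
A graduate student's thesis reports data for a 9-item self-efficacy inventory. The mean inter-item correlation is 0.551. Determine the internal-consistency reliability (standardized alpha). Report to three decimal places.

α = 0.917

Standardized α = k·r̄ / (1 + (k−1)·r̄) = 9 × 0.551 / (1 + 8 × 0.551)
  = 4.9590 / 5.4080 = 0.917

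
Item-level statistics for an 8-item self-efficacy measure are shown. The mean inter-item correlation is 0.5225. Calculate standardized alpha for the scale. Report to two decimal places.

α = 0.90

Standardized α = k·r̄ / (1 + (k−1)·r̄) = 8 × 0.5225 / (1 + 7 × 0.5225)
  = 4.1800 / 4.6575 = 0.90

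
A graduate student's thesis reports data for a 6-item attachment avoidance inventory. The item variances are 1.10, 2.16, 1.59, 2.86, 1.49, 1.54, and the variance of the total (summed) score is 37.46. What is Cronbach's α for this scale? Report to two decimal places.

Σσ²ᵢ = 1.10 + 2.16 + 1.59 + 2.86 + 1.49 + 1.54 = 10.74
α = (k/(k−1))·(1 − Σσ²ᵢ/σ²_total) = (6/5)·(1 − 10.74/37.46) = 0.86

Cronbach's α = 0.86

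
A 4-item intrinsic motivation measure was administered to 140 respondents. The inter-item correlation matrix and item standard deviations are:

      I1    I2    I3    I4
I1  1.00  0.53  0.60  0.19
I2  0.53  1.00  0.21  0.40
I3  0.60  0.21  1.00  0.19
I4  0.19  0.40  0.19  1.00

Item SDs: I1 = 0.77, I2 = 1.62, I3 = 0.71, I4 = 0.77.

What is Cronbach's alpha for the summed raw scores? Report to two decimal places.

Cronbach's alpha = 0.63

Σσ²ᵢ = 0.77² + 1.62² + 0.71² + 0.77² = 4.3143
Covariances σ_ij = r_ij · s_i · s_j:
  σ(I1,I2) = 0.53 × 0.77 × 1.62 = 0.6611
  σ(I1,I3) = 0.60 × 0.77 × 0.71 = 0.3280
  σ(I1,I4) = 0.19 × 0.77 × 0.77 = 0.1127
  σ(I2,I3) = 0.21 × 1.62 × 0.71 = 0.2415
  σ(I2,I4) = 0.40 × 1.62 × 0.77 = 0.4990
  σ(I3,I4) = 0.19 × 0.71 × 0.77 = 0.1039
σ²_T = Σσ²ᵢ + 2·Σσ_ij = 4.3143 + 2 × 1.9462 = 8.2067
α = (4/3)·(1 − 4.3143/8.2067) = 0.63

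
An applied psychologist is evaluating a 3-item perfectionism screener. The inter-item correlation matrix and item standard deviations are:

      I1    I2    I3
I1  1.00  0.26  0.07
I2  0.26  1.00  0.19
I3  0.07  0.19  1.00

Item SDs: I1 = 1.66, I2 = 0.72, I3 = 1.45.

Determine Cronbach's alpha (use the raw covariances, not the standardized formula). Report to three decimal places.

Cronbach's alpha = 0.302

Σσ²ᵢ = 1.66² + 0.72² + 1.45² = 5.3765
Covariances σ_ij = r_ij · s_i · s_j:
  σ(I1,I2) = 0.26 × 1.66 × 0.72 = 0.3108
  σ(I1,I3) = 0.07 × 1.66 × 1.45 = 0.1685
  σ(I2,I3) = 0.19 × 0.72 × 1.45 = 0.1984
σ²_T = Σσ²ᵢ + 2·Σσ_ij = 5.3765 + 2 × 0.6777 = 6.7319
α = (3/2)·(1 − 5.3765/6.7319) = 0.302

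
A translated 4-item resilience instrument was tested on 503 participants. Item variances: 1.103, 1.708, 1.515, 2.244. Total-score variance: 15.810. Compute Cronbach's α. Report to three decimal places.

Σσᵢ² = 1.103 + 1.708 + 1.515 + 2.244 = 6.570
α = (k/(k−1))·(1 − Σσᵢ²/Var(T)) = (4/3)·(1 − 6.570/15.810) = 0.779

α = 0.779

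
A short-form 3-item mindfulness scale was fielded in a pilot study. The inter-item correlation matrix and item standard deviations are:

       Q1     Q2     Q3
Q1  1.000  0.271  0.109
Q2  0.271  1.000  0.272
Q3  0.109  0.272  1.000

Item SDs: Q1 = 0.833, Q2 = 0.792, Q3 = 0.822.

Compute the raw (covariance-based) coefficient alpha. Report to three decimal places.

α = 0.452

Σσ²ᵢ = 0.833² + 0.792² + 0.822² = 1.9968
Covariances σ_ij = r_ij · s_i · s_j:
  σ(Q1,Q2) = 0.271 × 0.833 × 0.792 = 0.1788
  σ(Q1,Q3) = 0.109 × 0.833 × 0.822 = 0.0746
  σ(Q2,Q3) = 0.272 × 0.792 × 0.822 = 0.1771
σ²_T = Σσ²ᵢ + 2·Σσ_ij = 1.9968 + 2 × 0.4305 = 2.8578
α = (3/2)·(1 − 1.9968/2.8578) = 0.452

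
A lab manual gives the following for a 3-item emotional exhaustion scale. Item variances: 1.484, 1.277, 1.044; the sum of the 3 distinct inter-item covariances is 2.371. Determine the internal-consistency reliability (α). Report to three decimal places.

ΣVar(i) = 1.484 + 1.277 + 1.044 = 3.805
Sum of distinct covariances = 2.371
σ²_total = ΣVar(i) + 2·Σcov = 3.805 + 2 × 2.371 = 8.547
α = (3/2)·(1 − 3.805/8.547) = 0.832

α = 0.832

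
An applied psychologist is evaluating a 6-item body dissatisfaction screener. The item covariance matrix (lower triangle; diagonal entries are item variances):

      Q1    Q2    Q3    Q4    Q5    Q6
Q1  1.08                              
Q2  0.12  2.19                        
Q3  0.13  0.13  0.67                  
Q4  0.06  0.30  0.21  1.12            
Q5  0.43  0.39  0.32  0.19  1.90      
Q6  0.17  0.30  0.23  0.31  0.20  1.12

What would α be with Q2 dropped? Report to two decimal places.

α = 0.54

Remaining items: Q1, Q3, Q4, Q5, Q6 (k = 5).
Σσᵢ² = 1.08 + 0.67 + 1.12 + 1.90 + 1.12 = 5.89
Var(T) = 5.89 + 2 × 2.25 = 10.39
α (item deleted) = (5/4)·(1 − 5.89/10.39) = 0.54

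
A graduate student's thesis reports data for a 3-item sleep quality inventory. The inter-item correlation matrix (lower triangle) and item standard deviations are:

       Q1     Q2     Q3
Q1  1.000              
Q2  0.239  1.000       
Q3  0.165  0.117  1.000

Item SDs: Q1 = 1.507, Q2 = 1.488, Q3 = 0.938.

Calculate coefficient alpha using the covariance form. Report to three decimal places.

Σσ²ᵢ = 1.507² + 1.488² + 0.938² = 5.3650
Covariances σ_ij = r_ij · s_i · s_j:
  σ(Q1,Q2) = 0.239 × 1.507 × 1.488 = 0.5359
  σ(Q1,Q3) = 0.165 × 1.507 × 0.938 = 0.2332
  σ(Q2,Q3) = 0.117 × 1.488 × 0.938 = 0.1633
σ²_T = Σσ²ᵢ + 2·Σσ_ij = 5.3650 + 2 × 0.9324 = 7.2298
α = (3/2)·(1 − 5.3650/7.2298) = 0.387

coefficient alpha = 0.387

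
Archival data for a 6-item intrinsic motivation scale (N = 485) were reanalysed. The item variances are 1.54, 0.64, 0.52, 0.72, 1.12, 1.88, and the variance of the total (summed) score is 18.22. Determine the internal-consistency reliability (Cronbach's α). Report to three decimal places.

Σσᵢ² = 1.54 + 0.64 + 0.52 + 0.72 + 1.12 + 1.88 = 6.42
α = (k/(k−1))·(1 − Σσᵢ²/total variance) = (6/5)·(1 − 6.42/18.22) = 0.777

Cronbach's α = 0.777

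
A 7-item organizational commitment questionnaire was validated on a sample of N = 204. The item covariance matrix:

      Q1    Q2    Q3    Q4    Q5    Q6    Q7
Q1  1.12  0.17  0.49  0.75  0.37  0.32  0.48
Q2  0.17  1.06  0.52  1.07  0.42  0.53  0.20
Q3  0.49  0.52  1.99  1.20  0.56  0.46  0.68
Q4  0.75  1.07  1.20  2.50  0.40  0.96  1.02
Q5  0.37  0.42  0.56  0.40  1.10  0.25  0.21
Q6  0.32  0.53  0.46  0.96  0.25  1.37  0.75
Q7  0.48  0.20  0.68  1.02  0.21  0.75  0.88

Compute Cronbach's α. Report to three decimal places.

Σσᵢ² = 1.12 + 1.06 + 1.99 + 2.50 + 1.10 + 1.37 + 0.88 = 10.02
Sum of the distinct covariances = 11.81
total variance = 10.02 + 2 × 11.81 = 33.64
α = (k/(k−1))·(1 − Σσᵢ²/total variance) = (7/6)·(1 − 10.02/33.64) = 0.819

Cronbach's α = 0.819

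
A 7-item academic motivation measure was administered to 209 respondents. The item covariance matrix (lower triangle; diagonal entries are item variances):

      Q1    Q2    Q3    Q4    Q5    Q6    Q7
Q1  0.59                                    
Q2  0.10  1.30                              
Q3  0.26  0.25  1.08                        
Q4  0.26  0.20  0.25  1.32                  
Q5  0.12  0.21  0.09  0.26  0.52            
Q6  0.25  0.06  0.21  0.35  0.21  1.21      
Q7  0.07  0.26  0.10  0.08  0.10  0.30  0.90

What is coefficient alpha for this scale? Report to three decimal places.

coefficient alpha = 0.625

sum of item variances = 0.59 + 1.30 + 1.08 + 1.32 + 0.52 + 1.21 + 0.90 = 6.92
Σ_{i<j} σ_ij = 3.99
total variance = 6.92 + 2 × 3.99 = 14.90
α = (k/(k−1))·(1 − sum of item variances/total variance) = (7/6)·(1 − 6.92/14.90) = 0.625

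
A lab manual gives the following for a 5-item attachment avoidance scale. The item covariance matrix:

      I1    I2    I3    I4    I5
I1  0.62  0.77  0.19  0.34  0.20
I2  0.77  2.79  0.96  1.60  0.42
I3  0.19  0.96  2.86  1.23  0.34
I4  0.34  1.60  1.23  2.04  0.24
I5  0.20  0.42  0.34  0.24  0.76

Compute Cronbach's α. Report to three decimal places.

Σσ²ᵢ = 0.62 + 2.79 + 2.86 + 2.04 + 0.76 = 9.07
Sum of the distinct covariances = 6.29
Var(T) = 9.07 + 2 × 6.29 = 21.65
α = (k/(k−1))·(1 − Σσ²ᵢ/Var(T)) = (5/4)·(1 − 9.07/21.65) = 0.726

Cronbach's α = 0.726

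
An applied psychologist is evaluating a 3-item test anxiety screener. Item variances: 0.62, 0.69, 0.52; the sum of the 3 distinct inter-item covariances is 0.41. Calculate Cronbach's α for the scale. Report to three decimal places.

α = 0.464

sum of item variances = 0.62 + 0.69 + 0.52 = 1.83
Sum of distinct covariances = 0.41
σ²_T = sum of item variances + 2·Σcov = 1.83 + 2 × 0.41 = 2.65
α = (3/2)·(1 − 1.83/2.65) = 0.464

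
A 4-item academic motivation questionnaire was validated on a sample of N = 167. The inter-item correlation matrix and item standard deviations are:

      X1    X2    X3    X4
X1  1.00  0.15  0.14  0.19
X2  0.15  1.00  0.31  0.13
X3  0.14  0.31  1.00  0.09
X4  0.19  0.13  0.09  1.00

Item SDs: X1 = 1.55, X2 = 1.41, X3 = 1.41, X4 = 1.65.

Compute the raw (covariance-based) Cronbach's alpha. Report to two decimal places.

Σσ²ᵢ = 1.55² + 1.41² + 1.41² + 1.65² = 9.1012
Covariances σ_ij = r_ij · s_i · s_j:
  σ(X1,X2) = 0.15 × 1.55 × 1.41 = 0.3278
  σ(X1,X3) = 0.14 × 1.55 × 1.41 = 0.3060
  σ(X1,X4) = 0.19 × 1.55 × 1.65 = 0.4859
  σ(X2,X3) = 0.31 × 1.41 × 1.41 = 0.6163
  σ(X2,X4) = 0.13 × 1.41 × 1.65 = 0.3024
  σ(X3,X4) = 0.09 × 1.41 × 1.65 = 0.2094
σ²_T = Σσ²ᵢ + 2·Σσ_ij = 9.1012 + 2 × 2.2478 = 13.5968
α = (4/3)·(1 − 9.1012/13.5968) = 0.44

α = 0.44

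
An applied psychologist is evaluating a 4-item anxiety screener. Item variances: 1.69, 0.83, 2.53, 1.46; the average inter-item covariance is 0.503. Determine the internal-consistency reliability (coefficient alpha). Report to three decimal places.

coefficient alpha = 0.641

Σσᵢ² = 1.69 + 0.83 + 2.53 + 1.46 = 6.51
Sum of the 6 distinct covariances = 6 × 0.503 = 3.018
Var(T) = Σσᵢ² + 2·Σcov = 6.51 + 2 × 3.018 = 12.546
α = (4/3)·(1 − 6.51/12.546) = 0.641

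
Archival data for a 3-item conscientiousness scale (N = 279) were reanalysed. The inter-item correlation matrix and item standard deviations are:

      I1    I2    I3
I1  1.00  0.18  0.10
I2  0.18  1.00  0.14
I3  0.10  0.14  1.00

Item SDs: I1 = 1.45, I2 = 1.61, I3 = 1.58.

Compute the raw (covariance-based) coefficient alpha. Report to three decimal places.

coefficient alpha = 0.328

Σσ²ᵢ = 1.45² + 1.61² + 1.58² = 7.1910
Covariances σ_ij = r_ij · s_i · s_j:
  σ(I1,I2) = 0.18 × 1.45 × 1.61 = 0.4202
  σ(I1,I3) = 0.10 × 1.45 × 1.58 = 0.2291
  σ(I2,I3) = 0.14 × 1.61 × 1.58 = 0.3561
σ²_T = Σσ²ᵢ + 2·Σσ_ij = 7.1910 + 2 × 1.0054 = 9.2018
α = (3/2)·(1 − 7.1910/9.2018) = 0.328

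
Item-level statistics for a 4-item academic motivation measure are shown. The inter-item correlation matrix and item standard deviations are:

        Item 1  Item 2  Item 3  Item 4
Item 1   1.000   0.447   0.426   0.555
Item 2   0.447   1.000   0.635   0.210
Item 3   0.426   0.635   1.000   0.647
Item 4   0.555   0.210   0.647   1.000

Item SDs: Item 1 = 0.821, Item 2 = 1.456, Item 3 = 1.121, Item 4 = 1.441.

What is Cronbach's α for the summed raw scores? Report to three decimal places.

Σσ²ᵢ = 0.821² + 1.456² + 1.121² + 1.441² = 6.1271
Covariances σ_ij = r_ij · s_i · s_j:
  σ(Item 1,Item 2) = 0.447 × 0.821 × 1.456 = 0.5343
  σ(Item 1,Item 3) = 0.426 × 0.821 × 1.121 = 0.3921
  σ(Item 1,Item 4) = 0.555 × 0.821 × 1.441 = 0.6566
  σ(Item 2,Item 3) = 0.635 × 1.456 × 1.121 = 1.0364
  σ(Item 2,Item 4) = 0.210 × 1.456 × 1.441 = 0.4406
  σ(Item 3,Item 4) = 0.647 × 1.121 × 1.441 = 1.0451
σ²_T = Σσ²ᵢ + 2·Σσ_ij = 6.1271 + 2 × 4.1051 = 14.3373
α = (4/3)·(1 − 6.1271/14.3373) = 0.764

Cronbach's α = 0.764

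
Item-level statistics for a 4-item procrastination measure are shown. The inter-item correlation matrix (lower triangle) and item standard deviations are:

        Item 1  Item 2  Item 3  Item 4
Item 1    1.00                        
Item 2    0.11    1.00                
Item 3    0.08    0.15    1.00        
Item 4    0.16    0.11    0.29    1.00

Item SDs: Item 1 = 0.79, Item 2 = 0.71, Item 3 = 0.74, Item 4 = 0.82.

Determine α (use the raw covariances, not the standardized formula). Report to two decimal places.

α = 0.42

Σσ²ᵢ = 0.79² + 0.71² + 0.74² + 0.82² = 2.3482
Covariances σ_ij = r_ij · s_i · s_j:
  σ(Item 1,Item 2) = 0.11 × 0.79 × 0.71 = 0.0617
  σ(Item 1,Item 3) = 0.08 × 0.79 × 0.74 = 0.0468
  σ(Item 1,Item 4) = 0.16 × 0.79 × 0.82 = 0.1036
  σ(Item 2,Item 3) = 0.15 × 0.71 × 0.74 = 0.0788
  σ(Item 2,Item 4) = 0.11 × 0.71 × 0.82 = 0.0640
  σ(Item 3,Item 4) = 0.29 × 0.74 × 0.82 = 0.1760
σ²_T = Σσ²ᵢ + 2·Σσ_ij = 2.3482 + 2 × 0.5309 = 3.4100
α = (4/3)·(1 − 2.3482/3.4100) = 0.42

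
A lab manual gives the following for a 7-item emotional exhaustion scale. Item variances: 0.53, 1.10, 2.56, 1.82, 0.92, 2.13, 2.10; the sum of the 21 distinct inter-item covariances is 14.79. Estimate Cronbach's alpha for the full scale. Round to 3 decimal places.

sum of item variances = 0.53 + 1.10 + 2.56 + 1.82 + 0.92 + 2.13 + 2.10 = 11.16
Sum of distinct covariances = 14.79
total variance = sum of item variances + 2·Σcov = 11.16 + 2 × 14.79 = 40.74
α = (7/6)·(1 − 11.16/40.74) = 0.847

α = 0.847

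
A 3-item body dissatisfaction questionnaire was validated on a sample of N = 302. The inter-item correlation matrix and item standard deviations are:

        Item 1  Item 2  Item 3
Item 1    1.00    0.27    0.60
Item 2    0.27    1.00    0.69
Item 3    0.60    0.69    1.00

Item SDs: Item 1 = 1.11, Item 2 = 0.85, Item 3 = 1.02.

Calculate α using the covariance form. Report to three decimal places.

α = 0.759

Σσ²ᵢ = 1.11² + 0.85² + 1.02² = 2.9950
Covariances σ_ij = r_ij · s_i · s_j:
  σ(Item 1,Item 2) = 0.27 × 1.11 × 0.85 = 0.2547
  σ(Item 1,Item 3) = 0.60 × 1.11 × 1.02 = 0.6793
  σ(Item 2,Item 3) = 0.69 × 0.85 × 1.02 = 0.5982
σ²_T = Σσ²ᵢ + 2·Σσ_ij = 2.9950 + 2 × 1.5322 = 6.0594
α = (3/2)·(1 − 2.9950/6.0594) = 0.759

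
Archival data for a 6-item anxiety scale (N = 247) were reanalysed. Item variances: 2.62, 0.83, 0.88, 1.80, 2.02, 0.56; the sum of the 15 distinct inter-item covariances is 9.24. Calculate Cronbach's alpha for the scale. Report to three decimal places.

Cronbach's alpha = 0.816

Σσᵢ² = 2.62 + 0.83 + 0.88 + 1.80 + 2.02 + 0.56 = 8.71
Sum of distinct covariances = 9.24
σ²_T = Σσᵢ² + 2·Σcov = 8.71 + 2 × 9.24 = 27.19
α = (6/5)·(1 − 8.71/27.19) = 0.816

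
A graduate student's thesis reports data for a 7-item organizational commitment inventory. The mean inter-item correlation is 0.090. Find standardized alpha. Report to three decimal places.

Standardized α = k·r̄ / (1 + (k−1)·r̄) = 7 × 0.090 / (1 + 6 × 0.090)
  = 0.6300 / 1.5400 = 0.409

standardized alpha = 0.409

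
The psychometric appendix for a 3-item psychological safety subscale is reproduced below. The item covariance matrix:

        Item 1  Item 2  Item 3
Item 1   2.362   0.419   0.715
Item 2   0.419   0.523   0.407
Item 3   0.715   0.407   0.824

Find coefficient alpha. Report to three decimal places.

coefficient alpha = 0.681

Σσᵢ² = 2.362 + 0.523 + 0.824 = 3.709
Sum of the distinct covariances = 1.541
Var(T) = 3.709 + 2 × 1.541 = 6.791
α = (k/(k−1))·(1 − Σσᵢ²/Var(T)) = (3/2)·(1 − 3.709/6.791) = 0.681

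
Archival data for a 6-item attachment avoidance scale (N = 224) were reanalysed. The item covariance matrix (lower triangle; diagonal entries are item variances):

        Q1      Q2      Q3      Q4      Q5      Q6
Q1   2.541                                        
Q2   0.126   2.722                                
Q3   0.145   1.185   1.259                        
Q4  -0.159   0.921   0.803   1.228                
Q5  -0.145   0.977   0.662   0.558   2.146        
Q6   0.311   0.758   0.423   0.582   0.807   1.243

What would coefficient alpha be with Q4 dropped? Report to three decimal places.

Remaining items: Q1, Q2, Q3, Q5, Q6 (k = 5).
Σσᵢ² = 2.541 + 2.722 + 1.259 + 2.146 + 1.243 = 9.911
Var(T) = 9.911 + 2 × 5.249 = 20.409
α (item deleted) = (5/4)·(1 − 9.911/20.409) = 0.643

coefficient alpha = 0.643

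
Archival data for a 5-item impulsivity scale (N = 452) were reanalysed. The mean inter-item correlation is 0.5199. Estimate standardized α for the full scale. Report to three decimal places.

Standardized α = k·r̄ / (1 + (k−1)·r̄) = 5 × 0.5199 / (1 + 4 × 0.5199)
  = 2.5995 / 3.0796 = 0.844

standardized α = 0.844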